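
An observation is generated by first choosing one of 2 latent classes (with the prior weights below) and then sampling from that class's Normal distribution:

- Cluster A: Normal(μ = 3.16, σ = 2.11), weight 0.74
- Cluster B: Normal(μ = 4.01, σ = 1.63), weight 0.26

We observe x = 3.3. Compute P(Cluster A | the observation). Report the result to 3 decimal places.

Apply Bayes' rule: the posterior for each component is proportional to its prior times its likelihood at x.
Normal densities:
  f_A = 0.188656
  f_B = 0.222599
Multiply by the mixture weights:
  π_A·f_A = 0.74 × 0.188656 = 0.139606
  π_B·f_B = 0.26 × 0.222599 = 0.0578757
Marginal: 0.139606 + 0.0578757 = 0.197481
P(Cluster A | x) ≈ 0.707

0.707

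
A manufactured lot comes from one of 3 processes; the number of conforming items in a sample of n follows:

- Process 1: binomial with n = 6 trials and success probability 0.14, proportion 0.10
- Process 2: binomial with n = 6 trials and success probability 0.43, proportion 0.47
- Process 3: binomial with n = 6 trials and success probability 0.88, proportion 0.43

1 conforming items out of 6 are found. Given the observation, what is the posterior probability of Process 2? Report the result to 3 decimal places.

The responsibility of component k is π_k f_k(x) divided by Σ_j π_j f_j(x).
Binomial probabilities:
  f_1 = C(6,1)·0.14^1·0.86^5 = 6·0.14·0.470427 = 0.395159
  f_2 = C(6,1)·0.43^1·0.57^5 = 6·0.43·0.0601692 = 0.155237
  f_3 = C(6,1)·0.88^1·0.12^5 = 6·0.88·2.48832e-05 = 0.000131383
Prior × likelihood for each component:
  π_1·f_1 = 0.10 × 0.395159 = 0.0395159
  π_2·f_2 = 0.47 × 0.155237 = 0.0729612
  π_3·f_3 = 0.43 × 0.000131383 = 5.64948e-05
Normaliser: 0.0395159 + 0.0729612 + 5.64948e-05 = 0.112534
So the posterior for Process 2 is 0.0729612 / 0.112534 ≈ 0.648.

0.648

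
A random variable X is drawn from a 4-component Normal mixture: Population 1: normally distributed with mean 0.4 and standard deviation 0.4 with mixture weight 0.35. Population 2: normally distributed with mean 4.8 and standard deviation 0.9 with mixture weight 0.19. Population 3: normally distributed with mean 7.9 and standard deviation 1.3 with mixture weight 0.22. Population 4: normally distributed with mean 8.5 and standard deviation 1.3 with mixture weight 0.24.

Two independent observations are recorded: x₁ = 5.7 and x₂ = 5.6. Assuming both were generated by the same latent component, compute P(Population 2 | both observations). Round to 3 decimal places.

P(component k | x) = π_k·f_k(x) / marginal(x), where marginal(x) = Σ_j π_j·f_j(x).
Since both observations come from the same component, the likelihood for component k is f_k(x₁)·f_k(x₂).
  f_1 = [7.51515e-39] × [1.99971e-37] = 1.50281e-75
  f_2 = [0.268856] × [0.298603] = 0.0802814
  f_3 = [0.0732955] × [0.064159] = 0.00470257
  f_4 = [0.0301723] × [0.02549] = 0.000769094
Weight by the priors:
  π_1·f_1 = 0.35 × 1.50281e-75 = 5.25983e-76
  π_2·f_2 = 0.19 × 0.0802814 = 0.0152535
  π_3·f_3 = 0.22 × 0.00470257 = 0.00103456
  π_4·f_4 = 0.24 × 0.000769094 = 0.000184582
Sum: 5.25983e-76 + 0.0152535 + 0.00103456 + 0.000184582 = 0.0164726
Responsibility of Population 2: 0.0152535 / 0.0164726 ≈ 0.926

0.926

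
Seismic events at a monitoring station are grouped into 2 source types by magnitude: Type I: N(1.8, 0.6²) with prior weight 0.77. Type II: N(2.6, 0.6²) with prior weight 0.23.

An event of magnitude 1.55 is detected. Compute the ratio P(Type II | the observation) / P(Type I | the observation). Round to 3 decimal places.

0.070

Only the two components matter; the odds are (w_i f_i(x)) / (w_j f_j(x)).
Normal densities:
  L_I = (1/(0.6·√(2π)))·exp(−(1.55−1.8)²/(2·0.6²)) = 0.664904·exp(-0.08681) = 0.609621
  L_II = (1/(0.6·√(2π)))·exp(−(1.55−2.6)²/(2·0.6²)) = 0.664904·exp(-1.53125) = 0.143796
Posterior odds = (w_II·L_II) / (w_I·L_I) = (0.23·0.143796) / (0.77·0.609621) = 0.033073 / 0.469408 ≈ 0.070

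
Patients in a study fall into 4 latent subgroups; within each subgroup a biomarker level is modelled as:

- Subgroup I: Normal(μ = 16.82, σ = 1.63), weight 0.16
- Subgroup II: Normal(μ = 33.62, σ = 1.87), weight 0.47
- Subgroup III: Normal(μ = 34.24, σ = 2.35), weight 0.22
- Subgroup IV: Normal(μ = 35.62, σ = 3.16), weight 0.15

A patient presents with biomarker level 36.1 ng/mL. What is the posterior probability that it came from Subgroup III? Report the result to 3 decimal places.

0.312

P(component k | x) = w_k·f_k(x) / marginal(x), where marginal(x) = Σ_j w_j·f_j(x).
Normal densities:
  p_I = (1/(1.63·√(2π)))·exp(−(36.1−16.82)²/(2·1.63²)) = 0.244750·exp(-69.95340) = 1.0194e-31
  p_II = (1/(1.87·√(2π)))·exp(−(36.1−33.62)²/(2·1.87²)) = 0.213338·exp(-0.87941) = 0.0885415
  p_III = (1/(2.35·√(2π)))·exp(−(36.1−34.24)²/(2·2.35²)) = 0.169763·exp(-0.31323) = 0.124111
  p_IV = (1/(3.16·√(2π)))·exp(−(36.1−35.62)²/(2·3.16²)) = 0.126248·exp(-0.01154) = 0.124799
Multiply by the mixture weights:
  w_I·p_I = 0.16 × 1.0194e-31 = 1.63104e-32
  w_II·p_II = 0.47 × 0.0885415 = 0.0416145
  w_III·p_III = 0.22 × 0.124111 = 0.0273043
  w_IV·p_IV = 0.15 × 0.124799 = 0.0187199
Sum: 1.63104e-32 + 0.0416145 + 0.0273043 + 0.0187199 = 0.0876388
P(Subgroup III | data) = 0.0273043 / 0.0876388 ≈ 0.312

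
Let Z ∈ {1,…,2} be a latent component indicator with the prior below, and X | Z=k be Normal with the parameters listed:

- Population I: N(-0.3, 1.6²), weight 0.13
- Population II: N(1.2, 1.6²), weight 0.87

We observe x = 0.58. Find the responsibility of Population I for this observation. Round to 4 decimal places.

The responsibility of component k is π_k f_k(x) divided by Σ_j π_j f_j(x).
Evaluate each component's likelihood at the observed value:
  f_I = (1/(1.6·√(2π)))·exp(−(0.58−-0.3)²/(2·1.6²)) = 0.249339·exp(-0.15125) = 0.21434
  f_II = (1/(1.6·√(2π)))·exp(−(0.58−1.2)²/(2·1.6²)) = 0.249339·exp(-0.07508) = 0.231304
Unnormalised posteriors:
  π_I·f_I = 0.13 × 0.21434 = 0.0278642
  π_II·f_II = 0.87 × 0.231304 = 0.201235
Sum: 0.0278642 + 0.201235 = 0.229099
P(Population I | 0.58) = 0.0278642 / 0.229099 ≈ 0.1216

0.1216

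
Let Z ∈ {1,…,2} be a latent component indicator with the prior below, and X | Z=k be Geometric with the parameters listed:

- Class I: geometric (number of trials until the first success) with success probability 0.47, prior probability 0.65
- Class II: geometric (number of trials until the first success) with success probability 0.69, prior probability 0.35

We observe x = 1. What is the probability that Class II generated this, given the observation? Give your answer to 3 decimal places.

By Bayes' theorem, P(k | x) = π_k f_k(x) / Σ_j π_j f_j(x).
Component likelihoods at x = 1:
  L_I = 0.47
  L_II = 0.69
Prior × likelihood for each component:
  π_I·L_I = 0.65 × 0.47 = 0.3055
  π_II·L_II = 0.35 × 0.69 = 0.2415
Denominator: 0.3055 + 0.2415 = 0.547
Responsibility of Class II: 0.2415 / 0.547 ≈ 0.441

0.441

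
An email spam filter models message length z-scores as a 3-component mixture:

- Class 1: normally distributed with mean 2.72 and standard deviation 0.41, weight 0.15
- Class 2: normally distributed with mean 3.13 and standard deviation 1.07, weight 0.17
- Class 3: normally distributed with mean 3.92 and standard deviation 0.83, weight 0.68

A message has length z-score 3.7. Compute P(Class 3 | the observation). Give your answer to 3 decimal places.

Posterior ∝ prior × likelihood, so P(k | x) ∝ P(Z=k) f_k(x); normalise over all components.
Evaluate each component's likelihood at the observed value:
  f_1 = 0.0559122
  f_2 = 0.323522
  f_3 = 0.464062
Multiply by the mixture weights:
  P(Z=1)·f_1 = 0.15 × 0.0559122 = 0.00838682
  P(Z=2)·f_2 = 0.17 × 0.323522 = 0.0549988
  P(Z=3)·f_3 = 0.68 × 0.464062 = 0.315562
Marginal: 0.00838682 + 0.0549988 + 0.315562 = 0.378948
So the posterior for Class 3 is 0.315562 / 0.378948 ≈ 0.833.

0.833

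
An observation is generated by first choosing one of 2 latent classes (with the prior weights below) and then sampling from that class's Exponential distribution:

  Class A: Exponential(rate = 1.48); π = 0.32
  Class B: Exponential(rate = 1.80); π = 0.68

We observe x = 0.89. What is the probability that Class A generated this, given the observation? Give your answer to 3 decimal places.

By Bayes' theorem, P(k | x) = P(Z=k) f_k(x) / Σ_j P(Z=j) f_j(x).
Evaluate each component's likelihood at the observed value:
  L_A = 0.396469
  L_B = 0.362688
Multiply by the mixture weights:
  P(Z=A)·L_A = 0.32 × 0.396469 = 0.12687
  P(Z=B)·L_B = 0.68 × 0.362688 = 0.246628
Normaliser: 0.12687 + 0.246628 = 0.373498
P(Class A | x) = 0.12687 / 0.373498 ≈ 0.340

0.340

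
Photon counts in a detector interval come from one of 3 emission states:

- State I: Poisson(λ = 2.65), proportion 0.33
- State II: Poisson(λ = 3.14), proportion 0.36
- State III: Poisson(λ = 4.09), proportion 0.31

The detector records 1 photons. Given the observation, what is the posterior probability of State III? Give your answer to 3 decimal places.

0.161

The responsibility of component k is π_k f_k(x) divided by Σ_j π_j f_j(x).
Evaluate each component's likelihood at the observed value:
  p_I = e^(−2.65)·2.65^1/1! = 0.187226
  p_II = e^(−3.14)·3.14^1/1! = 0.135908
  p_III = e^(−4.09)·4.09^1/1! = 0.0684635
Prior × likelihood for each component:
  π_I·p_I = 0.33 × 0.187226 = 0.0617845
  π_II·p_II = 0.36 × 0.135908 = 0.0489269
  π_III·p_III = 0.31 × 0.0684635 = 0.0212237
Denominator: 0.0617845 + 0.0489269 + 0.0212237 = 0.131935
Responsibility of State III: 0.0212237 / 0.131935 ≈ 0.161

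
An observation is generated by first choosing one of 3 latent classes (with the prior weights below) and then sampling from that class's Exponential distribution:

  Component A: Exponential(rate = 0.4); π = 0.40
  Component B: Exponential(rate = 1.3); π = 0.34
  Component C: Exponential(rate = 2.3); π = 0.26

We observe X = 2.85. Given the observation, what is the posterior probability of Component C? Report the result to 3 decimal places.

The responsibility of component k is w_k f_k(x) divided by Σ_j w_j f_j(x).
Exponential densities:
  f_A = 0.4·e^(−0.4·2.85) = 0.4·e^(−1.1400) = 0.127928
  f_B = 1.3·e^(−1.3·2.85) = 1.3·e^(−3.7050) = 0.0319803
  f_C = 2.3·e^(−2.3·2.85) = 2.3·e^(−6.5550) = 0.00327286
Multiply by the mixture weights:
  w_A·f_A = 0.40 × 0.127928 = 0.051171
  w_B·f_B = 0.34 × 0.0319803 = 0.0108733
  w_C·f_C = 0.26 × 0.00327286 = 0.000850944
Marginal: 0.051171 + 0.0108733 + 0.000850944 = 0.0628953
P(Component C | the observation) = 0.000850944 / 0.0628953 ≈ 0.014

0.014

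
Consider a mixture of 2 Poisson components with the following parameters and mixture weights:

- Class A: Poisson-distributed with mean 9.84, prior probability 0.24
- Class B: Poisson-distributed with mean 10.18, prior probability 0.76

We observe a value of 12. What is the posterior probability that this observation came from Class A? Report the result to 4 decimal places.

The responsibility of component k is w_k f_k(x) divided by Σ_j w_j f_j(x).
Poisson probabilities:
  p_A = e^(−9.84)·9.84^12/12! = 0.091653
  p_B = e^(−10.18)·10.18^12/12! = 0.098066
Prior × likelihood for each component:
  w_A·p_A = 0.24 × 0.091653 = 0.0219967
  w_B·p_B = 0.76 × 0.098066 = 0.0745302
Evidence: 0.0219967 + 0.0745302 = 0.0965269
Responsibility of Class A: 0.0219967 / 0.0965269 ≈ 0.2279

0.2279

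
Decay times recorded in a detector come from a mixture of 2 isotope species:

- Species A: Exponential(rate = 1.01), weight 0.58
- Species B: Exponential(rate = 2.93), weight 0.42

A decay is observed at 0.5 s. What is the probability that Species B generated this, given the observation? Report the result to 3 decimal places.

0.446

P(component k | x) = w_k·f_k(x) / marginal(x), where marginal(x) = Σ_j w_j·f_j(x).
Evaluate each component's likelihood at the observed value:
  f_A = 0.609541
  f_B = 0.677059
Unnormalised posteriors:
  w_A·f_A = 0.58 × 0.609541 = 0.353534
  w_B·f_B = 0.42 × 0.677059 = 0.284365
Denominator: 0.353534 + 0.284365 = 0.637898
P(Species B | 0.5 s) ≈ 0.446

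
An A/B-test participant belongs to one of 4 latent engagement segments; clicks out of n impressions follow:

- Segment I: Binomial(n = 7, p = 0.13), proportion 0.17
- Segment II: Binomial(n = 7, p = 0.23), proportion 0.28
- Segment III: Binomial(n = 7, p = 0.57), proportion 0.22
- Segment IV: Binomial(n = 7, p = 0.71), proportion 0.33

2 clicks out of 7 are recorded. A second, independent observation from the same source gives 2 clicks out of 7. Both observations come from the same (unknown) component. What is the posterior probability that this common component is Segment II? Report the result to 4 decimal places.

0.7671

P(component k | x) = w_k·f_k(x) / marginal(x), where marginal(x) = Σ_j w_j·f_j(x).
Since both observations come from the same component, the likelihood for component k is f_k(x₁)·f_k(x₂).
  f_I = [0.17689] × [0.17689] = 0.0312899
  f_II = [0.300697] × [0.300697] = 0.0904185
  f_III = [0.100302] × [0.100302] = 0.0100606
  f_IV = [0.0217133] × [0.0217133] = 0.000471468
Unnormalised posteriors:
  w_I·f_I = 0.17 × 0.0312899 = 0.00531929
  w_II·f_II = 0.28 × 0.0904185 = 0.0253172
  w_III·f_III = 0.22 × 0.0100606 = 0.00221333
  w_IV·f_IV = 0.33 × 0.000471468 = 0.000155584
Evidence: 0.00531929 + 0.0253172 + 0.00221333 + 0.000155584 = 0.0330054
So the posterior for Segment II is 0.0253172 / 0.0330054 ≈ 0.7671.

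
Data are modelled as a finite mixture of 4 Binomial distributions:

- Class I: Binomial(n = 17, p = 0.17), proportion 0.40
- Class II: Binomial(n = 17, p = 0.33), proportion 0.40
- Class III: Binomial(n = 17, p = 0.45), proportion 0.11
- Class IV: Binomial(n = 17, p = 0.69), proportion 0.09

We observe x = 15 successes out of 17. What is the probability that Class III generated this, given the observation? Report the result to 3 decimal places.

0.006

P(component k | x) = P(Z=k)·f_k(x) / marginal(x), where marginal(x) = Σ_j P(Z=j)·f_j(x).
Evaluate each component's likelihood at the observed value:
  p_I = 2.68182e-10
  p_II = 3.6593e-06
  p_III = 0.000258495
  p_IV = 0.0500033
Weight by the priors:
  P(Z=I)·p_I = 0.40 × 2.68182e-10 = 1.07273e-10
  P(Z=II)·p_II = 0.40 × 3.6593e-06 = 1.46372e-06
  P(Z=III)·p_III = 0.11 × 0.000258495 = 2.84344e-05
  P(Z=IV)·p_IV = 0.09 × 0.0500033 = 0.0045003
Sum: 1.07273e-10 + 1.46372e-06 + 2.84344e-05 + 0.0045003 = 0.0045302
So the posterior for Class III is 2.84344e-05 / 0.0045302 ≈ 0.006.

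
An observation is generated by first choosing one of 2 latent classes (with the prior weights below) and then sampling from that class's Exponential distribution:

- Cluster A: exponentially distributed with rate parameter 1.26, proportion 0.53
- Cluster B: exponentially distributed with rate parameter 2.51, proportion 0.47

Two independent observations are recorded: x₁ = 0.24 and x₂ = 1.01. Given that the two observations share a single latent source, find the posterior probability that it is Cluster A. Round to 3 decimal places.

Posterior ∝ prior × likelihood, so P(k | x) ∝ P(Z=k) f_k(x); normalise over all components.
Since both observations come from the same component, the likelihood for component k is f_k(x₁)·f_k(x₂).
  p_A = [1.26·e^(−1.26·0.24) = 1.26·e^(−0.3024) = 0.931193] × [0.352929] = 0.328645
  p_B = [2.51·e^(−2.51·0.24) = 2.51·e^(−0.6024) = 1.37422] × [0.198927] = 0.273369
Prior × likelihood for each component:
  P(Z=A)·p_A = 0.53 × 0.328645 = 0.174182
  P(Z=B)·p_B = 0.47 × 0.273369 = 0.128483
Denominator: 0.174182 + 0.128483 = 0.302665
P(Cluster A | data) ≈ 0.575

0.575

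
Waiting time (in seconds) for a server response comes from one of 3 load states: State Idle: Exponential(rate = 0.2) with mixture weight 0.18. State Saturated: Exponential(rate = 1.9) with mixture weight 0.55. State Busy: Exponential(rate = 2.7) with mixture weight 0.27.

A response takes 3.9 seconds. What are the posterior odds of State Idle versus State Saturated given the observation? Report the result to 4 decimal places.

The posterior odds equal the prior odds times the likelihood ratio: (w_i/w_j)·(f_i(x)/f_j(x)).
Exponential densities:
  p_Idle = 0.0916812
  p_Saturated = 0.00114982
  p_Busy = 7.21511e-05
Odds = (0.18/0.55) × (0.0916812/0.00114982) = 0.327273 × 79.735 ≈ 26.0951

26.0951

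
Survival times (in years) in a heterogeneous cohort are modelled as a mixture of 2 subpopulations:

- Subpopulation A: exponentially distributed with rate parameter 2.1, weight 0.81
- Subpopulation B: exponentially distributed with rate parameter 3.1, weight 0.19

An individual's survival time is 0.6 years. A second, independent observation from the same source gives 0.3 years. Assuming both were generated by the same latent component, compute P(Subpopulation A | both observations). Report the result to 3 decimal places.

0.828

By Bayes' theorem, P(k | x) = π_k f_k(x) / Σ_j π_j f_j(x).
Since both observations come from the same component, the likelihood for component k is f_k(x₁)·f_k(x₂).
  f_A = [0.595673] × [1.11844] = 0.666227
  f_B = [0.482585] × [1.22312] = 0.590258
Prior × likelihood for each component:
  π_A·f_A = 0.81 × 0.666227 = 0.539644
  π_B·f_B = 0.19 × 0.590258 = 0.112149
Sum: 0.539644 + 0.112149 = 0.651793
Responsibility of Subpopulation A: 0.539644 / 0.651793 ≈ 0.828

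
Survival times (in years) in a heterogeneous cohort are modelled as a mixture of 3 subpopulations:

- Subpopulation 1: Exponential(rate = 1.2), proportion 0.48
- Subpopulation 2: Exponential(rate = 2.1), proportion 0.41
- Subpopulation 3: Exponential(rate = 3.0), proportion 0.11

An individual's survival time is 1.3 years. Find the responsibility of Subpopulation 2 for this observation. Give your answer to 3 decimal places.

0.305

Apply Bayes' rule: the posterior for each component is proportional to its prior times its likelihood at x.
Component likelihoods at x = 1.3 years:
  L_1 = 0.252163
  L_2 = 0.136961
  L_3 = 0.0607257
Multiply by the mixture weights:
  π_1·L_1 = 0.48 × 0.252163 = 0.121038
  π_2·L_2 = 0.41 × 0.136961 = 0.0561538
  π_3·L_3 = 0.11 × 0.0607257 = 0.00667983
Sum: 0.121038 + 0.0561538 + 0.00667983 = 0.183872
Responsibility of Subpopulation 2: 0.0561538 / 0.183872 ≈ 0.305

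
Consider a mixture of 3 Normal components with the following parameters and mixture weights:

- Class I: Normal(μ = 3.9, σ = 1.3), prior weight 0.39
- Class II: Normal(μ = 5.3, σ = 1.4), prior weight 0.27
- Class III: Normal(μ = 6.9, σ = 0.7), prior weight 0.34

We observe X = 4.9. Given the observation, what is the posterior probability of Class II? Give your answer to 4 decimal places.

0.4445

P(component k | x) = w_k·f_k(x) / marginal(x), where marginal(x) = Σ_j w_j·f_j(x).
Component likelihoods at x = 4.9:
  f_I = (1/(1.3·√(2π)))·exp(−(4.9−3.9)²/(2·1.3²)) = 0.306879·exp(-0.29586) = 0.228285
  f_II = (1/(1.4·√(2π)))·exp(−(4.9−5.3)²/(2·1.4²)) = 0.284959·exp(-0.04082) = 0.273562
  f_III = (1/(0.7·√(2π)))·exp(−(4.9−6.9)²/(2·0.7²)) = 0.569918·exp(-4.08163) = 0.00962014
Weight by the priors:
  w_I·f_I = 0.39 × 0.228285 = 0.0890311
  w_II·f_II = 0.27 × 0.273562 = 0.0738617
  w_III·f_III = 0.34 × 0.00962014 = 0.00327085
Evidence: 0.0890311 + 0.0738617 + 0.00327085 = 0.166164
Responsibility of Class II: 0.0738617 / 0.166164 ≈ 0.4445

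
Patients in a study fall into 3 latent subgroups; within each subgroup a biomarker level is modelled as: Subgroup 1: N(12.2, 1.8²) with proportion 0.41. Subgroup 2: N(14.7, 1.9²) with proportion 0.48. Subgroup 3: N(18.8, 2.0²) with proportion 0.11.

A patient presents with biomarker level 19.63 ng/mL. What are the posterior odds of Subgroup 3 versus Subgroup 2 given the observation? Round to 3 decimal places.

Since P(k|x) ∝ π_k f_k(x), the posterior odds are π_i f_i(x) / (π_j f_j(x)).
Evaluate each component's likelihood at the observed value:
  L_1 = (1/(1.8·√(2π)))·exp(−(19.63−12.2)²/(2·1.8²)) = 0.221635·exp(-8.51927) = 4.42347e-05
  L_2 = (1/(1.9·√(2π)))·exp(−(19.63−14.7)²/(2·1.9²)) = 0.209970·exp(-3.36633) = 0.00724733
  L_3 = (1/(2.0·√(2π)))·exp(−(19.63−18.8)²/(2·2.0²)) = 0.199471·exp(-0.08611) = 0.183013
0.0201314 / 0.00347872 ≈ 5.787

5.787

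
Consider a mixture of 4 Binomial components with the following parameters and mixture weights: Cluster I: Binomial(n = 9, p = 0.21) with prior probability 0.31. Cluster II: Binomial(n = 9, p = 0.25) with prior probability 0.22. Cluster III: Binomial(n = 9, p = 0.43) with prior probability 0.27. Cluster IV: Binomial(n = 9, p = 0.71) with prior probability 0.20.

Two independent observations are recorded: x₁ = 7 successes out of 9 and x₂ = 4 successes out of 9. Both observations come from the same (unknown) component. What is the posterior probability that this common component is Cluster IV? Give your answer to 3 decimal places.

Posterior ∝ prior × likelihood, so P(k | x) ∝ π_k f_k(x); normalise over all components.
Since both observations come from the same component, the likelihood for component k is f_k(x₁)·f_k(x₂).
  f_I = [0.000404661] × [0.0754021] = 3.05123e-05
  f_II = [0.00123596] × [0.116798] = 0.000144358
  f_III = [0.031793] × [0.25919] = 0.00824043
  f_IV = [0.275364] × [0.0656741] = 0.0180843
Multiply by the mixture weights:
  π_I·f_I = 0.31 × 3.05123e-05 = 9.45881e-06
  π_II·f_II = 0.22 × 0.000144358 = 3.17588e-05
  π_III·f_III = 0.27 × 0.00824043 = 0.00222492
  π_IV·f_IV = 0.20 × 0.0180843 = 0.00361685
Sum: 9.45881e-06 + 3.17588e-05 + 0.00222492 + 0.00361685 = 0.00588299
P(Cluster IV | x₁,x₂) ≈ 0.615

0.615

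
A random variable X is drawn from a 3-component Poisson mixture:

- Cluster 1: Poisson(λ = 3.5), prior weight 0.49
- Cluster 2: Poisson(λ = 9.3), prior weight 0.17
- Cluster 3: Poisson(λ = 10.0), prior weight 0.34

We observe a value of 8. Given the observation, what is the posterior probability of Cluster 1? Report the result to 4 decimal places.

By Bayes' theorem, P(k | x) = π_k f_k(x) / Σ_j π_j f_j(x).
Poisson probabilities:
  f_1 = e^(−3.5)·3.5^8/8! = 0.0168653
  f_2 = e^(−9.3)·9.3^8/8! = 0.126883
  f_3 = e^(−10.0)·10.0^8/8! = 0.112599
Weight by the priors:
  π_1·f_1 = 0.49 × 0.0168653 = 0.00826398
  π_2·f_2 = 0.17 × 0.126883 = 0.0215702
  π_3·f_3 = 0.34 × 0.112599 = 0.0382837
Evidence: 0.00826398 + 0.0215702 + 0.0382837 = 0.0681178
P(Cluster 1 | 8) ≈ 0.1213

0.1213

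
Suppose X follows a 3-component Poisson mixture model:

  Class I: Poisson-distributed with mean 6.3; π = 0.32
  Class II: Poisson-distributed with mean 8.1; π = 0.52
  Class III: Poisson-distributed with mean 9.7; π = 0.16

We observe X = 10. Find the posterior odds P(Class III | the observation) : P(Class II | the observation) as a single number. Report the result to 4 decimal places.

Only the two components matter; the odds are (π_i f_i(x)) / (π_j f_j(x)).
Component likelihoods at x = 10:
  L_I = e^(−6.3)·6.3^10/10! = 0.0498411
  L_II = e^(−8.1)·8.1^10/10! = 0.101696
  L_III = e^(−9.7)·9.7^10/10! = 0.124537
Posterior odds = (π_III·L_III) / (π_II·L_II) = (0.16·0.124537) / (0.52·0.101696) = 0.0199259 / 0.0528817 ≈ 0.3768

0.3768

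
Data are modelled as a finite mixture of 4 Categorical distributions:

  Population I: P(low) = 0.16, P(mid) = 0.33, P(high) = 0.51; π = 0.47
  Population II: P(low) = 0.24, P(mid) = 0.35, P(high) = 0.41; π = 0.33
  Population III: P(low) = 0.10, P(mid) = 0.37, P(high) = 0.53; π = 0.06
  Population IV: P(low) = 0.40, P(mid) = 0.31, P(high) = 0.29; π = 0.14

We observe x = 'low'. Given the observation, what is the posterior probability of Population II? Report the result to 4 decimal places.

0.3660

Posterior ∝ prior × likelihood, so P(k | x) ∝ w_k f_k(x); normalise over all components.
Component likelihoods at x = 'low':
  p_I = P(low | comp) = 0.16
  p_II = P(low | comp) = 0.24
  p_III = P(low | comp) = 0.10
  p_IV = P(low | comp) = 0.40
Unnormalised posteriors:
  w_I·p_I = 0.47 × 0.16 = 0.0752
  w_II·p_II = 0.33 × 0.24 = 0.0792
  w_III·p_III = 0.06 × 0.1 = 0.006
  w_IV·p_IV = 0.14 × 0.4 = 0.056
Marginal: 0.0752 + 0.0792 + 0.006 + 0.056 = 0.2164
Responsibility of Population II: 0.0792 / 0.2164 ≈ 0.3660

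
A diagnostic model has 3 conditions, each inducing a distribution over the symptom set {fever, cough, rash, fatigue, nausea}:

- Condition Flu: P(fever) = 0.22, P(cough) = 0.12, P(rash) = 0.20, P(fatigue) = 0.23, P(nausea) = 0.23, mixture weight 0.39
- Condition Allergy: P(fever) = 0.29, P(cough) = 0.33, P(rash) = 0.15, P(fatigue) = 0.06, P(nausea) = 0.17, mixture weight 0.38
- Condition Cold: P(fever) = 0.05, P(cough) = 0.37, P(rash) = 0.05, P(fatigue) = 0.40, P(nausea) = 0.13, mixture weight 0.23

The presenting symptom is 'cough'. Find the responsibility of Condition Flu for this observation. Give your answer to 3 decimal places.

0.182

The responsibility of component k is π_k f_k(x) divided by Σ_j π_j f_j(x).
Component likelihoods at x = 'cough':
  p_Flu = P(cough | comp) = 0.12
  p_Allergy = P(cough | comp) = 0.33
  p_Cold = P(cough | comp) = 0.37
Multiply by the mixture weights:
  π_Flu·p_Flu = 0.39 × 0.12 = 0.0468
  π_Allergy·p_Allergy = 0.38 × 0.33 = 0.1254
  π_Cold·p_Cold = 0.23 × 0.37 = 0.0851
Denominator: 0.0468 + 0.1254 + 0.0851 = 0.2573
P(Condition Flu | 'cough') ≈ 0.182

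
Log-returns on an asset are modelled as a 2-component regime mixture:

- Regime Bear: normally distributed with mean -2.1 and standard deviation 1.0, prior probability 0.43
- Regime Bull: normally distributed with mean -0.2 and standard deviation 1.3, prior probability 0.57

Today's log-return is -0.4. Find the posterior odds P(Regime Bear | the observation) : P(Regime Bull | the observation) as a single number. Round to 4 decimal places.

0.2339

Since P(k|x) ∝ π_k f_k(x), the posterior odds are π_i f_i(x) / (π_j f_j(x)).
Component likelihoods at x = -0.4:
  p_Bear = (1/(1.0·√(2π)))·exp(−(-0.4−-2.1)²/(2·1.0²)) = 0.398942·exp(-1.44500) = 0.0940491
  p_Bull = (1/(1.3·√(2π)))·exp(−(-0.4−-0.2)²/(2·1.3²)) = 0.306879·exp(-0.01183) = 0.303268
Odds = (0.43/0.57) × (0.0940491/0.303268) = 0.754386 × 0.310118 ≈ 0.2339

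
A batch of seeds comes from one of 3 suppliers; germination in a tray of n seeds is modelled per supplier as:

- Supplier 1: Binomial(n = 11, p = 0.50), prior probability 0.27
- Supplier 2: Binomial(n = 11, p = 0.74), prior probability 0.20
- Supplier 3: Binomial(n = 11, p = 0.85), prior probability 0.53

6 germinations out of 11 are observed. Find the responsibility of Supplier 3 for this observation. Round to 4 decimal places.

0.0816

By Bayes' theorem, P(k | x) = w_k f_k(x) / Σ_j w_j f_j(x).
Evaluate each component's likelihood at the observed value:
  f_1 = 0.225586
  f_2 = 0.0901362
  f_3 = 0.0132316
Unnormalised posteriors:
  w_1·f_1 = 0.27 × 0.225586 = 0.0609082
  w_2·f_2 = 0.20 × 0.0901362 = 0.0180272
  w_3·f_3 = 0.53 × 0.0132316 = 0.00701274
Normaliser: 0.0609082 + 0.0180272 + 0.00701274 = 0.0859482
P(Supplier 3 | data) ≈ 0.0816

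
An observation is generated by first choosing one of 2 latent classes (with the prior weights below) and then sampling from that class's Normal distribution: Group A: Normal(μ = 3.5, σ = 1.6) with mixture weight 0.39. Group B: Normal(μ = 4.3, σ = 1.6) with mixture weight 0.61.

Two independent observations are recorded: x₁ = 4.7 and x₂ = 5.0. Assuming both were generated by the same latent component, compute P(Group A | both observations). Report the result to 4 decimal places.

Apply Bayes' rule: the posterior for each component is proportional to its prior times its likelihood at x.
Since both observations come from the same component, the likelihood for component k is f_k(x₁)·f_k(x₂).
  L_A = [0.188211] × [0.160671] = 0.0302401
  L_B = [0.241668] × [0.226583] = 0.0547577
Prior × likelihood for each component:
  π_A·L_A = 0.39 × 0.0302401 = 0.0117936
  π_B·L_B = 0.61 × 0.0547577 = 0.0334022
Sum: 0.0117936 + 0.0334022 = 0.0451958
So the posterior for Group A is 0.0117936 / 0.0451958 ≈ 0.2609.

0.2609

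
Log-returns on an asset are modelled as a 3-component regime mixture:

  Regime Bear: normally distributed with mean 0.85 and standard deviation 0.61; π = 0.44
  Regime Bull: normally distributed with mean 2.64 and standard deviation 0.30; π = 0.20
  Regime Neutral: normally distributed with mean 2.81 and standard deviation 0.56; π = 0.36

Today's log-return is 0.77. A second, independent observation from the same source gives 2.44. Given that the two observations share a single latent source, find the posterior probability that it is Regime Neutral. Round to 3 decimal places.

The responsibility of component k is π_k f_k(x) divided by Σ_j π_j f_j(x).
Since both observations come from the same component, the likelihood for component k is f_k(x₁)·f_k(x₂).
  L_Bear = [(1/(0.61·√(2π)))·exp(−(0.77−0.85)²/(2·0.61²)) = 0.654004·exp(-0.00860) = 0.648404] × [0.0218903] = 0.0141937
  L_Bull = [(1/(0.30·√(2π)))·exp(−(0.77−2.64)²/(2·0.30²)) = 1.329808·exp(-19.42722) = 4.86019e-09] × [1.06483] = 5.17526e-09
  L_Neutral = [(1/(0.56·√(2π)))·exp(−(0.77−2.81)²/(2·0.56²)) = 0.712397·exp(-6.63520) = 0.000935599] × [0.572701] = 0.000535818
Prior × likelihood for each component:
  π_Bear·L_Bear = 0.44 × 0.0141937 = 0.00624524
  π_Bull·L_Bull = 0.20 × 5.17526e-09 = 1.03505e-09
  π_Neutral·L_Neutral = 0.36 × 0.000535818 = 0.000192895
Evidence: 0.00624524 + 1.03505e-09 + 0.000192895 = 0.00643814
P(Regime Neutral | x) ≈ 0.030

0.030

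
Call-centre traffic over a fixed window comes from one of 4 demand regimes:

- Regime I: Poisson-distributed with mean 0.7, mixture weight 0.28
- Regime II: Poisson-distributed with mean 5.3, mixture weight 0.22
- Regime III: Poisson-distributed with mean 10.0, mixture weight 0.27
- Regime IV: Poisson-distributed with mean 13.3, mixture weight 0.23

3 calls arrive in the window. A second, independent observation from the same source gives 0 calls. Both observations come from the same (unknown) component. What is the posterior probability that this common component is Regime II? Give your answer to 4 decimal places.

The responsibility of component k is w_k f_k(x) divided by Σ_j w_j f_j(x).
Since both observations come from the same component, the likelihood for component k is f_k(x₁)·f_k(x₂).
  L_I = [e^(−0.7)·0.7^3/3! = 0.0283881] × [0.496585] = 0.0140971
  L_II = [e^(−5.3)·5.3^3/3! = 0.123856] × [0.00499159] = 0.000618237
  L_III = [e^(−10.0)·10.0^3/3! = 0.00756665] × [4.53999e-05] = 3.43526e-07
  L_IV = [e^(−13.3)·13.3^3/3! = 0.000656579] × [1.67449e-06] = 1.09944e-09
Prior × likelihood for each component:
  w_I·L_I = 0.28 × 0.0140971 = 0.0039472
  w_II·L_II = 0.22 × 0.000618237 = 0.000136012
  w_III·L_III = 0.27 × 3.43526e-07 = 9.27519e-08
  w_IV·L_IV = 0.23 × 1.09944e-09 = 2.52871e-10
Marginal: 0.0039472 + 0.000136012 + 9.27519e-08 + 2.52871e-10 = 0.0040833
P(Regime II | data) = 0.000136012 / 0.0040833 ≈ 0.0333

0.0333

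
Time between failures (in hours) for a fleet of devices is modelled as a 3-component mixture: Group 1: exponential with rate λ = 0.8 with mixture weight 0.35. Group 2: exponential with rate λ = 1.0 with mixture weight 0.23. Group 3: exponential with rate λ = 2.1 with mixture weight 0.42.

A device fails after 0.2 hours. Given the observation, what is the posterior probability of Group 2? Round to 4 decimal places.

0.1871

Posterior ∝ prior × likelihood, so P(k | x) ∝ π_k f_k(x); normalise over all components.
Component likelihoods at x = 0.2 hours:
  p_1 = 0.681715
  p_2 = 0.818731
  p_3 = 1.3798
Weight by the priors:
  π_1·p_1 = 0.35 × 0.681715 = 0.2386
  π_2·p_2 = 0.23 × 0.818731 = 0.188308
  π_3·p_3 = 0.42 × 1.3798 = 0.579515
Normaliser: 0.2386 + 0.188308 + 0.579515 = 1.00642
P(Group 2 | the observation) ≈ 0.1871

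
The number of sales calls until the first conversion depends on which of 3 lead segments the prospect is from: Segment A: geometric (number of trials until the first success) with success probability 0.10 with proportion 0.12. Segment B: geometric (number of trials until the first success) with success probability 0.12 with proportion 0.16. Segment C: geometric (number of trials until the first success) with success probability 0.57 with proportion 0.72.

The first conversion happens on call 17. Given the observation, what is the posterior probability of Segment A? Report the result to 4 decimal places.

Apply Bayes' rule: the posterior for each component is proportional to its prior times its likelihood at x.
Geometric probabilities:
  p_A = 0.10·(1−0.10)^16 = 0.10·0.185302 = 0.0185302
  p_B = 0.12·(1−0.12)^16 = 0.12·0.129337 = 0.0155204
  p_C = 0.57·(1−0.57)^16 = 0.57·1.36614e-06 = 7.787e-07
Multiply by the mixture weights:
  π_A·p_A = 0.12 × 0.0185302 = 0.00222362
  π_B·p_B = 0.16 × 0.0155204 = 0.00248327
  π_C·p_C = 0.72 × 7.787e-07 = 5.60664e-07
Marginal: 0.00222362 + 0.00248327 + 5.60664e-07 = 0.00470746
P(Segment A | x) ≈ 0.4724

0.4724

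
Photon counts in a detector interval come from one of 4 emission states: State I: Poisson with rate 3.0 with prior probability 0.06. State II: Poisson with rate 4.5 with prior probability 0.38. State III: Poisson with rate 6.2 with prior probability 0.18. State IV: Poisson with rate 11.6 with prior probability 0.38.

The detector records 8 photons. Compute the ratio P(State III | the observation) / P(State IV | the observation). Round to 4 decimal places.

0.6985

The posterior odds equal the prior odds times the likelihood ratio: (π_i/π_j)·(f_i(x)/f_j(x)).
Poisson probabilities:
  L_I = 0.00810151
  L_II = 0.0463292
  L_III = 0.109897
  L_IV = 0.0745294
0.0197815 / 0.0283212 ≈ 0.6985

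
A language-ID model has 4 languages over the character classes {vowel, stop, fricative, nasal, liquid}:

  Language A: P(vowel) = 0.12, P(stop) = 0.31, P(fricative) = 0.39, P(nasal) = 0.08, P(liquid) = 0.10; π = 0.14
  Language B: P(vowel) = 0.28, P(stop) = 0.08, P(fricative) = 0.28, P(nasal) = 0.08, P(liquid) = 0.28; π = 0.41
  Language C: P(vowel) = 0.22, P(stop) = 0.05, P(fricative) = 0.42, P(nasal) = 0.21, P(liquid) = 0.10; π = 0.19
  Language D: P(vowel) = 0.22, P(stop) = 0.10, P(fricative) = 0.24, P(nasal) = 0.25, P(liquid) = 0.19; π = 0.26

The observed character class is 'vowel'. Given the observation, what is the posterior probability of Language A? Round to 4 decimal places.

0.0729

P(component k | x) = P(Z=k)·f_k(x) / marginal(x), where marginal(x) = Σ_j P(Z=j)·f_j(x).
Component likelihoods at x = 'vowel':
  f_A = 0.12
  f_B = 0.28
  f_C = 0.22
  f_D = 0.22
Unnormalised posteriors:
  P(Z=A)·f_A = 0.14 × 0.12 = 0.0168
  P(Z=B)·f_B = 0.41 × 0.28 = 0.1148
  P(Z=C)·f_C = 0.19 × 0.22 = 0.0418
  P(Z=D)·f_D = 0.26 × 0.22 = 0.0572
Marginal: 0.0168 + 0.1148 + 0.0418 + 0.0572 = 0.2306
So the posterior for Language A is 0.0168 / 0.2306 ≈ 0.0729.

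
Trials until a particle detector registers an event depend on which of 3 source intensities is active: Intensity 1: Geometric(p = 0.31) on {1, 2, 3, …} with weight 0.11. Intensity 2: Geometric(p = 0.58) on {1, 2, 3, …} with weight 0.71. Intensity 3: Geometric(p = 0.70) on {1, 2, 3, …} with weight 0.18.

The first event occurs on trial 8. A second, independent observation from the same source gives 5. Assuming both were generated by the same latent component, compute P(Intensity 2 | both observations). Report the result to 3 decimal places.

Apply Bayes' rule: the posterior for each component is proportional to its prior times its likelihood at x.
Since both observations come from the same component, the likelihood for component k is f_k(x₁)·f_k(x₂).
  p_1 = [0.0230837] × [0.0702681] = 0.00162205
  p_2 = [0.00133713] × [0.0180478] = 2.41323e-05
  p_3 = [0.00015309] × [0.00567] = 8.6802e-07
Unnormalised posteriors:
  P(Z=1)·p_1 = 0.11 × 0.00162205 = 0.000178425
  P(Z=2)·p_2 = 0.71 × 2.41323e-05 = 1.71339e-05
  P(Z=3)·p_3 = 0.18 × 8.6802e-07 = 1.56244e-07
Sum: 0.000178425 + 1.71339e-05 + 1.56244e-07 = 0.000195715
P(Intensity 2 | data) = 1.71339e-05 / 0.000195715 ≈ 0.088

0.088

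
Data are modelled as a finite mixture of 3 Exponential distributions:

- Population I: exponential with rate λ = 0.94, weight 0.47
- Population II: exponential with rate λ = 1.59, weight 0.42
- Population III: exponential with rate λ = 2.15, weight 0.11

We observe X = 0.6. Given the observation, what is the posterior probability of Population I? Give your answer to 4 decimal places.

0.4381

By Bayes' theorem, P(k | x) = P(Z=k) f_k(x) / Σ_j P(Z=j) f_j(x).
Component likelihoods at x = 0.6:
  p_I = 0.534793
  p_II = 0.612463
  p_III = 0.591832
Prior × likelihood for each component:
  P(Z=I)·p_I = 0.47 × 0.534793 = 0.251353
  P(Z=II)·p_II = 0.42 × 0.612463 = 0.257235
  P(Z=III)·p_III = 0.11 × 0.591832 = 0.0651015
Marginal: 0.251353 + 0.257235 + 0.0651015 = 0.573689
P(Population I | data) ≈ 0.4381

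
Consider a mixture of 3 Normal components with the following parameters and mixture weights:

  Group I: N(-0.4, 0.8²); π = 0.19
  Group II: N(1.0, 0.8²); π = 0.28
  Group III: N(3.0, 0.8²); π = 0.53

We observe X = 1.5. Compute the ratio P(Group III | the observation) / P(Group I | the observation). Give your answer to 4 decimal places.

Since P(k|x) ∝ π_k f_k(x), the posterior odds are π_i f_i(x) / (π_j f_j(x)).
Normal densities:
  p_I = 0.0297149
  p_II = 0.410201
  p_III = 0.0859828
0.0455709 / 0.00564583 ≈ 8.0716

8.0716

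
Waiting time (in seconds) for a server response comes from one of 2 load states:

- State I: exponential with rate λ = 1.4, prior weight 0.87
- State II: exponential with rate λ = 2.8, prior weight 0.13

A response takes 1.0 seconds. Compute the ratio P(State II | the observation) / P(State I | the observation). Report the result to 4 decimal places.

0.0737

The posterior odds equal the prior odds times the likelihood ratio: (π_i/π_j)·(f_i(x)/f_j(x)).
Evaluate each component's likelihood at the observed value:
  L_I = 1.4·e^(−1.4·1.0) = 1.4·e^(−1.4000) = 0.345236
  L_II = 2.8·e^(−2.8·1.0) = 2.8·e^(−2.8000) = 0.170268
Posterior odds = (π_II·L_II) / (π_I·L_I) = (0.13·0.170268) / (0.87·0.345236) = 0.0221349 / 0.300355 ≈ 0.0737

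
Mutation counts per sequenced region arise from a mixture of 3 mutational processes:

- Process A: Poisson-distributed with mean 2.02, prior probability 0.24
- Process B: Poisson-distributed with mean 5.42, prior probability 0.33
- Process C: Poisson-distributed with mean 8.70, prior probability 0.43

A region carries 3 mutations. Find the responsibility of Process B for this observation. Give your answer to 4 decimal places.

P(component k | x) = w_k·f_k(x) / marginal(x), where marginal(x) = Σ_j w_j·f_j(x).
Evaluate each component's likelihood at the observed value:
  f_A = e^(−2.02)·2.02^3/3! = 0.182233
  f_B = e^(−5.42)·5.42^3/3! = 0.117482
  f_C = e^(−8.70)·8.70^3/3! = 0.0182829
Prior × likelihood for each component:
  w_A·f_A = 0.24 × 0.182233 = 0.043736
  w_B·f_B = 0.33 × 0.117482 = 0.038769
  w_C·f_C = 0.43 × 0.0182829 = 0.00786164
Normaliser: 0.043736 + 0.038769 + 0.00786164 = 0.0903666
P(Process B | data) ≈ 0.4290

0.4290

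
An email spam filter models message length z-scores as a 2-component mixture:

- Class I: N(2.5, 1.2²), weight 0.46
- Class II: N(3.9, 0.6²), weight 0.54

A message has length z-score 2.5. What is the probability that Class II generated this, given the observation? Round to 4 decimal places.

0.1337

Posterior ∝ prior × likelihood, so P(k | x) ∝ π_k f_k(x); normalise over all components.
Evaluate each component's likelihood at the observed value:
  p_I = (1/(1.2·√(2π)))·exp(−(2.5−2.5)²/(2·1.2²)) = 0.332452·exp(-0.00000) = 0.332452
  p_II = (1/(0.6·√(2π)))·exp(−(2.5−3.9)²/(2·0.6²)) = 0.664904·exp(-2.72222) = 0.0437031
Weight by the priors:
  π_I·p_I = 0.46 × 0.332452 = 0.152928
  π_II·p_II = 0.54 × 0.0437031 = 0.0235997
Normaliser: 0.152928 + 0.0235997 = 0.176528
P(Class II | x) = 0.0235997 / 0.176528 ≈ 0.1337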